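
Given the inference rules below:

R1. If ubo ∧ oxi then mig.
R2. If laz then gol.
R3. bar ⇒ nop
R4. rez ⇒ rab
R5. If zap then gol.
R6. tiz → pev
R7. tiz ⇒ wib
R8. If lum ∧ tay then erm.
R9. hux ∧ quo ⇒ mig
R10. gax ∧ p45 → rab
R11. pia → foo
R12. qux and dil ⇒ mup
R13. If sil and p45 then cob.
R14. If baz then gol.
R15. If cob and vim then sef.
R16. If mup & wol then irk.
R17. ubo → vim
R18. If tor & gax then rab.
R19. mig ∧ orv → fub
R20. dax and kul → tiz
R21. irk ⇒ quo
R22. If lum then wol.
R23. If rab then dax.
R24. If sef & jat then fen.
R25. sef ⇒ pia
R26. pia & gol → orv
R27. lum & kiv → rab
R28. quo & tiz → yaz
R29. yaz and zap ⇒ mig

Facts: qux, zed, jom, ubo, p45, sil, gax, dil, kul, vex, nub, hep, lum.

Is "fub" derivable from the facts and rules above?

No

Forward chaining from the given facts derives: rab, mup, cob, vim, wol, dax, sef, irk, tiz, quo, pia, yaz, pev, wib, foo.
The only rule concluding fub is R19, which needs mig; that is never established.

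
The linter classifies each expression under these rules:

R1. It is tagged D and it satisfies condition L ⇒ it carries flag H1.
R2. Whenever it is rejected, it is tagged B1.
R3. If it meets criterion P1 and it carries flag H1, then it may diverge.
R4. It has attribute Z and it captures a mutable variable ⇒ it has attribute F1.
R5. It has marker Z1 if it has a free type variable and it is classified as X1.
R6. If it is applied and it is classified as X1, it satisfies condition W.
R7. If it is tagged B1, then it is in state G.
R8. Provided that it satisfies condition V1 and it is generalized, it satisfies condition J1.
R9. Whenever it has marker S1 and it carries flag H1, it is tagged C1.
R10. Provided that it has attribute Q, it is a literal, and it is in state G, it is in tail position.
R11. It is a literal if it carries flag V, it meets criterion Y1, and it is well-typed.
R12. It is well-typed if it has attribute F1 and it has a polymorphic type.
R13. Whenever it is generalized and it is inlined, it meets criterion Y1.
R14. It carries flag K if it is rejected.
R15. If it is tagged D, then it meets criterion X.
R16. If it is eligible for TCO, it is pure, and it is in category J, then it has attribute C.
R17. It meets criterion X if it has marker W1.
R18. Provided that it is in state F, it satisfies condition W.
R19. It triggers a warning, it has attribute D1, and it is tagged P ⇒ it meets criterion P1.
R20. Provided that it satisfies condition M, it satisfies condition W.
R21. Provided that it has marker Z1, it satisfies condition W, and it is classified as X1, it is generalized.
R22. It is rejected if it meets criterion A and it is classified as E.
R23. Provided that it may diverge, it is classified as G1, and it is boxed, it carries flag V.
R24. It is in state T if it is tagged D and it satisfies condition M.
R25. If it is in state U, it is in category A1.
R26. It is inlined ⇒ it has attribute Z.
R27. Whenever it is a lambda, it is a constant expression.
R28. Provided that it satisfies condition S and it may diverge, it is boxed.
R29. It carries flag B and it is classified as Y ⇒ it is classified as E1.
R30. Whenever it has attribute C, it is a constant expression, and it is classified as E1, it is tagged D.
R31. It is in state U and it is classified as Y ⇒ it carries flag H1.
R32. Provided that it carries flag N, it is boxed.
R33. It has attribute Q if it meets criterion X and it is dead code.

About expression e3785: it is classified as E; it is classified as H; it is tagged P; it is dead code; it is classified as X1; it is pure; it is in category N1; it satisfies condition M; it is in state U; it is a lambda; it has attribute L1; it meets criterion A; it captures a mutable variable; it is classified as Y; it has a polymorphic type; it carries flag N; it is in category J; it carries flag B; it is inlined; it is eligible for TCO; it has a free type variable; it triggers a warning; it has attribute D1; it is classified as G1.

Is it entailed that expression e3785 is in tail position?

By R5 (it has a free type variable, it is classified as X1): it has marker Z1.
By R16 (it is eligible for TCO, it is pure, it is in category J): it has attribute C.
By R19 (it triggers a warning, it has attribute D1, it is tagged P): it meets criterion P1.
By R20 (it satisfies condition M): it satisfies condition W.
By R21 (it has marker Z1, it satisfies condition W, it is classified as X1): it is generalized.
By R22 (it meets criterion A, it is classified as E): it is rejected.
By R26 (it is inlined): it has attribute Z.
By R27 (it is a lambda): it is a constant expression.
By R29 (it carries flag B, it is classified as Y): it is classified as E1.
By R30 (it has attribute C, it is a constant expression, it is classified as E1): it is tagged D.
By R31 (it is in state U, it is classified as Y): it carries flag H1.
By R32 (it carries flag N): it is boxed.
By R2 (it is rejected): it is tagged B1.
By R3 (it meets criterion P1, it carries flag H1): it may diverge.
By R4 (it has attribute Z, it captures a mutable variable): it has attribute F1.
By R7 (it is tagged B1): it is in state G.
By R12 (it has attribute F1, it has a polymorphic type): it is well-typed.
By R13 (it is generalized, it is inlined): it meets criterion Y1.
By R15 (it is tagged D): it meets criterion X.
By R23 (it may diverge, it is classified as G1, it is boxed): it carries flag V.
By R33 (it meets criterion X, it is dead code): it has attribute Q.
By R11 (it carries flag V, it meets criterion Y1, it is well-typed): it is a literal.
By R10 (it has attribute Q, it is a literal, it is in state G): it is in tail position.

Yes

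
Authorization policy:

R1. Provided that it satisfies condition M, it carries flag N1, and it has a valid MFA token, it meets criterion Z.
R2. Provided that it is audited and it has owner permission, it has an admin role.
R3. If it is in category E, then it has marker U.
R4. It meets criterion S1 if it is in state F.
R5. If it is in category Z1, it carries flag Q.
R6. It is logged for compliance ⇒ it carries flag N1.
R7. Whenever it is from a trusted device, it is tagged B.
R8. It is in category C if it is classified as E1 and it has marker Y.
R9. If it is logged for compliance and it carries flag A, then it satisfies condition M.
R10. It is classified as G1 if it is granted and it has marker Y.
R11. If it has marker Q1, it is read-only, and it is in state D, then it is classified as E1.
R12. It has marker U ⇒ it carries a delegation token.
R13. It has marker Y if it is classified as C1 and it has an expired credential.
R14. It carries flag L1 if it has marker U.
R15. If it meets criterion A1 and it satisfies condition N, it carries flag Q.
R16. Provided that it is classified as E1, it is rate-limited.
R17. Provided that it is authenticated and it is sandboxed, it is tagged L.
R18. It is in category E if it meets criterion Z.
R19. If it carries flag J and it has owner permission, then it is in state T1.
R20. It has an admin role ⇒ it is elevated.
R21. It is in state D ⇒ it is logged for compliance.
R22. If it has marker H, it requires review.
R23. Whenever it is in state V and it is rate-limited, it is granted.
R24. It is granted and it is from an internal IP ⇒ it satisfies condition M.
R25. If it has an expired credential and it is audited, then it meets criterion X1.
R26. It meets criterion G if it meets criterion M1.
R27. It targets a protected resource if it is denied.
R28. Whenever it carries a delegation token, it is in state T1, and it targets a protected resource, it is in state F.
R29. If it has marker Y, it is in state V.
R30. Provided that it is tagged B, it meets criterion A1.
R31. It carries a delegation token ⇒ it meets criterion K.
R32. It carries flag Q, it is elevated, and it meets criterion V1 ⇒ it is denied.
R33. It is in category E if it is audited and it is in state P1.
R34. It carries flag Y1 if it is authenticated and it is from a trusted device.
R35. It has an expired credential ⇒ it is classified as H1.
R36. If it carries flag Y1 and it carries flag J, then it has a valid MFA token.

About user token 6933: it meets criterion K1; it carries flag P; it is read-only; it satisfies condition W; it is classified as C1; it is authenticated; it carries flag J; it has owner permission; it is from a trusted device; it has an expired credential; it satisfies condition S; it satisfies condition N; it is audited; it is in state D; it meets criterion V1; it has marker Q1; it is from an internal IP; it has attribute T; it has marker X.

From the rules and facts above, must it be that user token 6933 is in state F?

By R2 (it is audited, it has owner permission): it has an admin role.
By R7 (it is from a trusted device): it is tagged B.
By R11 (it has marker Q1, it is read-only, it is in state D): it is classified as E1.
By R13 (it is classified as C1, it has an expired credential): it has marker Y.
By R16 (it is classified as E1): it is rate-limited.
By R19 (it carries flag J, it has owner permission): it is in state T1.
By R20 (it has an admin role): it is elevated.
By R21 (it is in state D): it is logged for compliance.
By R29 (it has marker Y): it is in state V.
By R30 (it is tagged B): it meets criterion A1.
By R34 (it is authenticated, it is from a trusted device): it carries flag Y1.
By R36 (it carries flag Y1, it carries flag J): it has a valid MFA token.
By R6 (it is logged for compliance): it carries flag N1.
By R15 (it meets criterion A1, it satisfies condition N): it carries flag Q.
By R23 (it is in state V, it is rate-limited): it is granted.
By R24 (it is granted, it is from an internal IP): it satisfies condition M.
By R32 (it carries flag Q, it is elevated, it meets criterion V1): it is denied.
By R1 (it satisfies condition M, it carries flag N1, it has a valid MFA token): it meets criterion Z.
By R18 (it meets criterion Z): it is in category E.
By R27 (it is denied): it targets a protected resource.
By R3 (it is in category E): it has marker U.
By R12 (it has marker U): it carries a delegation token.
By R28 (it carries a delegation token, it is in state T1, it targets a protected resource): it is in state F.

Yes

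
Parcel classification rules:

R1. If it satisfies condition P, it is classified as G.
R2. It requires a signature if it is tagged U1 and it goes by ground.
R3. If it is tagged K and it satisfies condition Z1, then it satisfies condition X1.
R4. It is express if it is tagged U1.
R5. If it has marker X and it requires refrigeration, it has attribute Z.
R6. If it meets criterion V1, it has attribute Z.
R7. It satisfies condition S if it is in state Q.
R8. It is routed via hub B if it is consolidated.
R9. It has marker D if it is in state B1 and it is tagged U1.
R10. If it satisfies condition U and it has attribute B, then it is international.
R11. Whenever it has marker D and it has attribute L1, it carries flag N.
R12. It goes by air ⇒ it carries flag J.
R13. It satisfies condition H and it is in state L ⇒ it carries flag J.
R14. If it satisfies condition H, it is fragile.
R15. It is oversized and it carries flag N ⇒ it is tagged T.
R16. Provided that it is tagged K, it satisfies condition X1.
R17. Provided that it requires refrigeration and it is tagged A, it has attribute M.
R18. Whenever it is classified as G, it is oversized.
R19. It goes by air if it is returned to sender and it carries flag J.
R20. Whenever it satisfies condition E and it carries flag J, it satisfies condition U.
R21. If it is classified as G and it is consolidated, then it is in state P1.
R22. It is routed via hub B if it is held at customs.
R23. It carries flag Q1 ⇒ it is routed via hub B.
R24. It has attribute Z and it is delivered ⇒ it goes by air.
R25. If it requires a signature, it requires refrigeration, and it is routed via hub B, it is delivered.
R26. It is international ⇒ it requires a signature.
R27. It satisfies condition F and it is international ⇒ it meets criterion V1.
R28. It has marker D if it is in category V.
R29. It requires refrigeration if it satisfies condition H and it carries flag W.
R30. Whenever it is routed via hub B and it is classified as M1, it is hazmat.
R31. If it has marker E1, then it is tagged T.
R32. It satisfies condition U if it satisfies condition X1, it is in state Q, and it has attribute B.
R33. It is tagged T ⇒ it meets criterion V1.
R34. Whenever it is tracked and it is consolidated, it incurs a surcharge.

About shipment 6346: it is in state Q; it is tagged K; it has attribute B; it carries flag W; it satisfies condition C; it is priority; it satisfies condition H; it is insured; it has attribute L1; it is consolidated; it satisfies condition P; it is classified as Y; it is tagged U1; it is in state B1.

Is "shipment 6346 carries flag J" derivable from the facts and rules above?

By R1 (it satisfies condition P): it is classified as G.
By R8 (it is consolidated): it is routed via hub B.
By R9 (it is in state B1, it is tagged U1): it has marker D.
By R11 (it has marker D, it has attribute L1): it carries flag N.
By R16 (it is tagged K): it satisfies condition X1.
By R18 (it is classified as G): it is oversized.
By R29 (it satisfies condition H, it carries flag W): it requires refrigeration.
By R32 (it satisfies condition X1, it is in state Q, it has attribute B): it satisfies condition U.
By R10 (it satisfies condition U, it has attribute B): it is international.
By R15 (it is oversized, it carries flag N): it is tagged T.
By R26 (it is international): it requires a signature.
By R33 (it is tagged T): it meets criterion V1.
By R6 (it meets criterion V1): it has attribute Z.
By R25 (it requires a signature, it requires refrigeration, it is routed via hub B): it is delivered.
By R24 (it has attribute Z, it is delivered): it goes by air.
By R12 (it goes by air): it carries flag J.

Yes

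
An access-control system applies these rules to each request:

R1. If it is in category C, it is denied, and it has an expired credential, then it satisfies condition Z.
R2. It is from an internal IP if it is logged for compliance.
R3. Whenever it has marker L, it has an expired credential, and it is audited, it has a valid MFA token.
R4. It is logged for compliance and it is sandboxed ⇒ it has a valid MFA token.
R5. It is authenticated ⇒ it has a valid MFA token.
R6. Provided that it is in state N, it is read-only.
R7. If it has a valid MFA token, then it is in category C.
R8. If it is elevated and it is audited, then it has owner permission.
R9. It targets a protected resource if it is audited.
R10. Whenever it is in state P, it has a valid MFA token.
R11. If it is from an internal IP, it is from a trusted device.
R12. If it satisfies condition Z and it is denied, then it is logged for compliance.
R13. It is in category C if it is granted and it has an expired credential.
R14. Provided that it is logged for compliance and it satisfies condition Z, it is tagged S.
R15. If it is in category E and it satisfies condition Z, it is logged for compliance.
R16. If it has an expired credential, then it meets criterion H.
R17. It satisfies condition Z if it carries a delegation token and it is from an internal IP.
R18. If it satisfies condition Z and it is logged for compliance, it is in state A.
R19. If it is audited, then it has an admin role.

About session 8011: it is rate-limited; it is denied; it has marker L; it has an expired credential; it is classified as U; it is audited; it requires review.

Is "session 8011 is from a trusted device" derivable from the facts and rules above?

Yes

By R3 (it has marker L, it has an expired credential, it is audited): it has a valid MFA token.
By R7 (it has a valid MFA token): it is in category C.
By R1 (it is in category C, it is denied, it has an expired credential): it satisfies condition Z.
By R12 (it satisfies condition Z, it is denied): it is logged for compliance.
By R2 (it is logged for compliance): it is from an internal IP.
By R11 (it is from an internal IP): it is from a trusted device.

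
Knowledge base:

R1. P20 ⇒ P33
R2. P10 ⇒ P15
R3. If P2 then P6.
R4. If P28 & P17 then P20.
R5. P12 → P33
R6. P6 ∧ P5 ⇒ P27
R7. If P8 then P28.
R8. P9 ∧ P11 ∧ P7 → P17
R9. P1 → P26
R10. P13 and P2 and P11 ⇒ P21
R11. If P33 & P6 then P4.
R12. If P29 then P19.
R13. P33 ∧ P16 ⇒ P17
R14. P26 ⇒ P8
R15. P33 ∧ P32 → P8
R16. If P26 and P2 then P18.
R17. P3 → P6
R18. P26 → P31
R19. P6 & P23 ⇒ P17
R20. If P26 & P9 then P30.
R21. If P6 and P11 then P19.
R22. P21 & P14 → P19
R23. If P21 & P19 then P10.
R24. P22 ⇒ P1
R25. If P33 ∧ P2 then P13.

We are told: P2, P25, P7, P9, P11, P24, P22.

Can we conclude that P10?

P6  (by R3: P2)
P17  (by R8: P9, P11, P7)
P19  (by R21: P6, P11)
P1  (by R24: P22)
P26  (by R9: P1)
P8  (by R14: P26)
P28  (by R7: P8)
P20  (by R4: P28, P17)
P33  (by R1: P20)
P13  (by R25: P33, P2)
P21  (by R10: P13, P2, P11)
P10  (by R23: P21, P19)

Yes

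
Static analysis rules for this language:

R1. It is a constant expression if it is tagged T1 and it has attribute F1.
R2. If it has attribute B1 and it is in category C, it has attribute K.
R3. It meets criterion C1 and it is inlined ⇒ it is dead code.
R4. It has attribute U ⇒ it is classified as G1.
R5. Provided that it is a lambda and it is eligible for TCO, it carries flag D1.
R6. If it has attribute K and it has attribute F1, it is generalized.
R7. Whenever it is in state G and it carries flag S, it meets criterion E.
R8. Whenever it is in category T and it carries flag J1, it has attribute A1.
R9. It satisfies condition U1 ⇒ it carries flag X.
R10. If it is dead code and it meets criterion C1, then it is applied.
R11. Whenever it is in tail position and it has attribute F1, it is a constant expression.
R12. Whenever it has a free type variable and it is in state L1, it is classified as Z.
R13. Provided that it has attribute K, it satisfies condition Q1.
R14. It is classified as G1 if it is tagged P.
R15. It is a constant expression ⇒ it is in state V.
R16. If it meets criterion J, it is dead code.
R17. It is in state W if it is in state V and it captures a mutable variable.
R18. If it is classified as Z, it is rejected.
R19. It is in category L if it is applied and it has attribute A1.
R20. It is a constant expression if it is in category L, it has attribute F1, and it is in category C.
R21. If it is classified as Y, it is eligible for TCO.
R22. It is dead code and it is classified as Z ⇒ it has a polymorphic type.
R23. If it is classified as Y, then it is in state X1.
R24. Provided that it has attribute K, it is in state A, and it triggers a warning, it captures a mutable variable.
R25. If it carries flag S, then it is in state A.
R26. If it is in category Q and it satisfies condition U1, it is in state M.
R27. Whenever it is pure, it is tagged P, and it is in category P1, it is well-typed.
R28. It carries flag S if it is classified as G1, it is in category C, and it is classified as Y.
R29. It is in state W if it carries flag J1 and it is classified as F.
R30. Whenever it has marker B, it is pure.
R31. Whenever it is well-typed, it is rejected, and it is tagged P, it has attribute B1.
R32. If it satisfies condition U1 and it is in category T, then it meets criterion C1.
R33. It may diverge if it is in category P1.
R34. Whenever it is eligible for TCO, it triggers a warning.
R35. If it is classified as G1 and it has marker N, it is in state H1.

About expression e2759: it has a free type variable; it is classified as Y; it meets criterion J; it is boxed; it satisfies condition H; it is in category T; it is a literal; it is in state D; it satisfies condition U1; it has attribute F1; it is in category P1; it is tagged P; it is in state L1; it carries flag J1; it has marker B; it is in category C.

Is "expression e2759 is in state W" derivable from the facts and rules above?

Yes

By R8 (it is in category T, it carries flag J1): it has attribute A1.
By R12 (it has a free type variable, it is in state L1): it is classified as Z.
By R14 (it is tagged P): it is classified as G1.
By R16 (it meets criterion J): it is dead code.
By R18 (it is classified as Z): it is rejected.
By R21 (it is classified as Y): it is eligible for TCO.
By R28 (it is classified as G1, it is in category C, it is classified as Y): it carries flag S.
By R30 (it has marker B): it is pure.
By R32 (it satisfies condition U1, it is in category T): it meets criterion C1.
By R34 (it is eligible for TCO): it triggers a warning.
By R10 (it is dead code, it meets criterion C1): it is applied.
By R19 (it is applied, it has attribute A1): it is in category L.
By R20 (it is in category L, it has attribute F1, it is in category C): it is a constant expression.
By R25 (it carries flag S): it is in state A.
By R27 (it is pure, it is tagged P, it is in category P1): it is well-typed.
By R31 (it is well-typed, it is rejected, it is tagged P): it has attribute B1.
By R2 (it has attribute B1, it is in category C): it has attribute K.
By R15 (it is a constant expression): it is in state V.
By R24 (it has attribute K, it is in state A, it triggers a warning): it captures a mutable variable.
By R17 (it is in state V, it captures a mutable variable): it is in state W.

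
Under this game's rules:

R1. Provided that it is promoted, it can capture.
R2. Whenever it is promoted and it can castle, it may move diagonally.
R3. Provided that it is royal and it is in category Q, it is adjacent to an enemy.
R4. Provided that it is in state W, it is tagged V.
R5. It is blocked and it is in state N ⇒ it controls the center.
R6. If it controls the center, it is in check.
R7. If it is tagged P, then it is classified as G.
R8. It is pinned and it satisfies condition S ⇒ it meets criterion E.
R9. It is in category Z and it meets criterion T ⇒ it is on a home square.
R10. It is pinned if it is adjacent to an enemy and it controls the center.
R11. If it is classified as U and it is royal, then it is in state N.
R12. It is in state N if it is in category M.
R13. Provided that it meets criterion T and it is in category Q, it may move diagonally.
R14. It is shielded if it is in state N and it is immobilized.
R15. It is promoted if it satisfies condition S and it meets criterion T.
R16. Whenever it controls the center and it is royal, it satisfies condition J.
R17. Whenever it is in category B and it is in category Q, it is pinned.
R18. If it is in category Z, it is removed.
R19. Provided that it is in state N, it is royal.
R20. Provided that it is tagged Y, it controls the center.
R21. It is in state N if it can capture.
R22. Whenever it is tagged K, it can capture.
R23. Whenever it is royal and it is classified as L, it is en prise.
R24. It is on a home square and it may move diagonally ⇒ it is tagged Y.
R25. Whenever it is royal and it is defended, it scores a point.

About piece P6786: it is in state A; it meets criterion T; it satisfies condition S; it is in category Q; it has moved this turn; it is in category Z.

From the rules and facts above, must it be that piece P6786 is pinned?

Yes

By R9 (it is in category Z, it meets criterion T): it is on a home square.
By R13 (it meets criterion T, it is in category Q): it may move diagonally.
By R15 (it satisfies condition S, it meets criterion T): it is promoted.
By R24 (it is on a home square, it may move diagonally): it is tagged Y.
By R1 (it is promoted): it can capture.
By R20 (it is tagged Y): it controls the center.
By R21 (it can capture): it is in state N.
By R19 (it is in state N): it is royal.
By R3 (it is royal, it is in category Q): it is adjacent to an enemy.
By R10 (it is adjacent to an enemy, it controls the center): it is pinned.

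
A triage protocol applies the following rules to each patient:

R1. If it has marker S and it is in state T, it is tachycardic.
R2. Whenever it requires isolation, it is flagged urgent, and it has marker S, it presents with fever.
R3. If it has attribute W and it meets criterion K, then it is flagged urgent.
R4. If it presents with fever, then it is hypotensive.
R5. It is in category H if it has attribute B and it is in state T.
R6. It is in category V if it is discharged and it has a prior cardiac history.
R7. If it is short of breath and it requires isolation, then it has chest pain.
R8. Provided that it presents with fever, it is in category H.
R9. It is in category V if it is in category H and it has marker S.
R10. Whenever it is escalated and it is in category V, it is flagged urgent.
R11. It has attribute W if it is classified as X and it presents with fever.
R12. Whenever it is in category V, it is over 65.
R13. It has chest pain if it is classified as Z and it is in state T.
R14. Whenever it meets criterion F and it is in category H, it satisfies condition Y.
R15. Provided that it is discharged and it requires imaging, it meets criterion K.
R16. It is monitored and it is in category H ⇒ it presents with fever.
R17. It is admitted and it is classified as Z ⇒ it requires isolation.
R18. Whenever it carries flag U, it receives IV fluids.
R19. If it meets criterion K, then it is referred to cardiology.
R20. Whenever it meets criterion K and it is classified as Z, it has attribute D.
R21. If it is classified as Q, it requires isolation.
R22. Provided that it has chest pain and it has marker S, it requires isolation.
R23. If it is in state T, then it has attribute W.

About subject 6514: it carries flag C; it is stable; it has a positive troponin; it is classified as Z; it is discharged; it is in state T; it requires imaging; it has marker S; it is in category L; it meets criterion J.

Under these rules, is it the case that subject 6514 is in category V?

By R13 (it is classified as Z, it is in state T): it has chest pain.
By R15 (it is discharged, it requires imaging): it meets criterion K.
By R22 (it has chest pain, it has marker S): it requires isolation.
By R23 (it is in state T): it has attribute W.
By R3 (it has attribute W, it meets criterion K): it is flagged urgent.
By R2 (it requires isolation, it is flagged urgent, it has marker S): it presents with fever.
By R8 (it presents with fever): it is in category H.
By R9 (it is in category H, it has marker S): it is in category V.

Yes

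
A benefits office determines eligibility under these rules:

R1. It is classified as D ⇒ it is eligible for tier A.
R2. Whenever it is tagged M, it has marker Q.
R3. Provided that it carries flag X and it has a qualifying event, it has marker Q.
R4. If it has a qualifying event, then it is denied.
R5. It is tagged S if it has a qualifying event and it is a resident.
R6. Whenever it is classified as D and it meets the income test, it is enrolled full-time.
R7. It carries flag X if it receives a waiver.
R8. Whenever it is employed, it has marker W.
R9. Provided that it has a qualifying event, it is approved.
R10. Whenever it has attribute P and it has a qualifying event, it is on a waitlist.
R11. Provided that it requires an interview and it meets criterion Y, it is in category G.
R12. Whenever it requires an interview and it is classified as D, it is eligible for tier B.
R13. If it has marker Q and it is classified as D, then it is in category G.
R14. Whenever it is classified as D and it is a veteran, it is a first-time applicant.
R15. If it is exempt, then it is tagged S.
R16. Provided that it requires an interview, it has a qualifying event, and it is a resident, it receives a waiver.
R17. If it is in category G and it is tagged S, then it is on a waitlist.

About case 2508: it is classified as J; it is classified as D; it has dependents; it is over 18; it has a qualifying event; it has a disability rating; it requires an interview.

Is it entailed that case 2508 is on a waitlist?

Forward chaining from the given facts derives: is eligible for tier A, is denied, is approved, is eligible for tier B.
Rules concluding "it is on a waitlist": R10 needs "it has attribute P"; R17 needs "it is in category G" — none of these are established.

No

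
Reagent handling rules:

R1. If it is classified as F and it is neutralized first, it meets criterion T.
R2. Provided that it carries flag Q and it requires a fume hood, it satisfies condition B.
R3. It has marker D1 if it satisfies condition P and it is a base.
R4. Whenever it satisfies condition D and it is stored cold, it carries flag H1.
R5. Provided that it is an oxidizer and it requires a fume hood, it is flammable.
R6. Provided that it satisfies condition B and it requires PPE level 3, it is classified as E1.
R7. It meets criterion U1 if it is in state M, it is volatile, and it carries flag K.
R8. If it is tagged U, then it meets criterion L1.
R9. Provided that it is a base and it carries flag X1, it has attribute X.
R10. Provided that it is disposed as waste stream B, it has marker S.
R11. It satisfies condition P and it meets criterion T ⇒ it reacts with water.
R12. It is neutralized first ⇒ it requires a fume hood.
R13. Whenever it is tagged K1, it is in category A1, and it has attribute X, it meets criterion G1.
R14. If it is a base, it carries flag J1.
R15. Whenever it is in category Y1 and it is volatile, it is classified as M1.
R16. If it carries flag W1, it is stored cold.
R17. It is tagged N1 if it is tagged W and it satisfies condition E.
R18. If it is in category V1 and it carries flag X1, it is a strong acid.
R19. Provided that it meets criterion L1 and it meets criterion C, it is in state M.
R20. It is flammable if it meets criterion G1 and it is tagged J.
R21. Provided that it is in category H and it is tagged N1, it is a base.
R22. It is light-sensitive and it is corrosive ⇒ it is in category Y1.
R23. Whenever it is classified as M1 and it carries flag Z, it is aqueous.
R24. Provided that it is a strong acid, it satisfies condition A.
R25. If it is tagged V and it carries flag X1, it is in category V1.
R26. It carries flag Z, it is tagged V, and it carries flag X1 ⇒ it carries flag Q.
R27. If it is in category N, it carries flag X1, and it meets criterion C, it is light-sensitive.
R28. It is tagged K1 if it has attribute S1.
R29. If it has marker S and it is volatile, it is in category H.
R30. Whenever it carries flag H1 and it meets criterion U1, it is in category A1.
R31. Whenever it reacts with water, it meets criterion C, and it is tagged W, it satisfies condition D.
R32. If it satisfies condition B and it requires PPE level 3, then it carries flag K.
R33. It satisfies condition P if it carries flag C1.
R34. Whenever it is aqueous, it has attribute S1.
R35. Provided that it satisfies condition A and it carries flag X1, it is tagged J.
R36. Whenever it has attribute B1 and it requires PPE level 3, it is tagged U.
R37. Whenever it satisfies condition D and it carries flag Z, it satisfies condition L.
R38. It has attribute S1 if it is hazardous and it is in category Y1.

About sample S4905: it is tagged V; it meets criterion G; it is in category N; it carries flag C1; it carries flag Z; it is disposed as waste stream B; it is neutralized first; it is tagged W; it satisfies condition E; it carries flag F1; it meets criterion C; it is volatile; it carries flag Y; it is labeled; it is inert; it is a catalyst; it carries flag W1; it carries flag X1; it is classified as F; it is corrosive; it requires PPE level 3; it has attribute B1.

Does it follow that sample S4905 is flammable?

Yes

By R1 (it is classified as F, it is neutralized first): it meets criterion T.
By R10 (it is disposed as waste stream B): it has marker S.
By R12 (it is neutralized first): it requires a fume hood.
By R16 (it carries flag W1): it is stored cold.
By R17 (it is tagged W, it satisfies condition E): it is tagged N1.
By R25 (it is tagged V, it carries flag X1): it is in category V1.
By R26 (it carries flag Z, it is tagged V, it carries flag X1): it carries flag Q.
By R27 (it is in category N, it carries flag X1, it meets criterion C): it is light-sensitive.
By R29 (it has marker S, it is volatile): it is in category H.
By R33 (it carries flag C1): it satisfies condition P.
By R36 (it has attribute B1, it requires PPE level 3): it is tagged U.
By R2 (it carries flag Q, it requires a fume hood): it satisfies condition B.
By R8 (it is tagged U): it meets criterion L1.
By R11 (it satisfies condition P, it meets criterion T): it reacts with water.
By R18 (it is in category V1, it carries flag X1): it is a strong acid.
By R19 (it meets criterion L1, it meets criterion C): it is in state M.
By R21 (it is in category H, it is tagged N1): it is a base.
By R22 (it is light-sensitive, it is corrosive): it is in category Y1.
By R24 (it is a strong acid): it satisfies condition A.
By R31 (it reacts with water, it meets criterion C, it is tagged W): it satisfies condition D.
By R32 (it satisfies condition B, it requires PPE level 3): it carries flag K.
By R35 (it satisfies condition A, it carries flag X1): it is tagged J.
By R4 (it satisfies condition D, it is stored cold): it carries flag H1.
By R7 (it is in state M, it is volatile, it carries flag K): it meets criterion U1.
By R9 (it is a base, it carries flag X1): it has attribute X.
By R15 (it is in category Y1, it is volatile): it is classified as M1.
By R23 (it is classified as M1, it carries flag Z): it is aqueous.
By R30 (it carries flag H1, it meets criterion U1): it is in category A1.
By R34 (it is aqueous): it has attribute S1.
By R28 (it has attribute S1): it is tagged K1.
By R13 (it is tagged K1, it is in category A1, it has attribute X): it meets criterion G1.
By R20 (it meets criterion G1, it is tagged J): it is flammable.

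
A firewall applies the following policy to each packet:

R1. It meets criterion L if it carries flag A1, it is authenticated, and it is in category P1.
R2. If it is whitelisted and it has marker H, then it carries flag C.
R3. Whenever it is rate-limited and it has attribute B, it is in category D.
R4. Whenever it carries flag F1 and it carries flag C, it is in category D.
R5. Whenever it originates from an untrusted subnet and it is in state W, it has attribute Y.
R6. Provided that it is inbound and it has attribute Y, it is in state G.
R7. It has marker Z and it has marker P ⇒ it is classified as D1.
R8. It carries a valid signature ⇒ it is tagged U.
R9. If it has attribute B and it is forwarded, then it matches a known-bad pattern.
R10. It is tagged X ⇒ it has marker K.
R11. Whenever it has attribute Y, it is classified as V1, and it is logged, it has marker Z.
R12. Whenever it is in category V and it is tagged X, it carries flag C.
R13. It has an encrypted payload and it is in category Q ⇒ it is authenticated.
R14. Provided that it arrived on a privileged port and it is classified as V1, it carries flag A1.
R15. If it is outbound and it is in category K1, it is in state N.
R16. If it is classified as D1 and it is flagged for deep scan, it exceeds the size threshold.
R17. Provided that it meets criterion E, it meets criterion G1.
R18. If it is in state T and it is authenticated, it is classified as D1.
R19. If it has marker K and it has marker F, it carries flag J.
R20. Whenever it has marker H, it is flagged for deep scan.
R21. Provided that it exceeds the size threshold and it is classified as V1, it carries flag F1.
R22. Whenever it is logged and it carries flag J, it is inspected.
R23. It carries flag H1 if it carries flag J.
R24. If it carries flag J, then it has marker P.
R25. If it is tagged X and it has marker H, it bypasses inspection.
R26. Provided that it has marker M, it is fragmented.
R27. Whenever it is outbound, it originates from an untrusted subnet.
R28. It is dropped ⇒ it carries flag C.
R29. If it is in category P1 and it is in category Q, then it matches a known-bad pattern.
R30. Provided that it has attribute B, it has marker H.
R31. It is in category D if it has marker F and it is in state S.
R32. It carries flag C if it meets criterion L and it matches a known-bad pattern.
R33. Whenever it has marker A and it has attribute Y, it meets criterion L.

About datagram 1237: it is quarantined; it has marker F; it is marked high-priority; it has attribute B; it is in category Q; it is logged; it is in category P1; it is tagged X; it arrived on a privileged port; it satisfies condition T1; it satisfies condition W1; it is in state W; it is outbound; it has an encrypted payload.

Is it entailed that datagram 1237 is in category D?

No

Forward chaining from the given facts derives: has marker K, is authenticated, carries flag J, is inspected, carries flag H1, has marker P, originates from an untrusted subnet, matches a known-bad pattern, has marker H, has attribute Y, is flagged for deep scan, bypasses inspection.
Rules concluding "it is in category D": R3 needs "it is rate-limited"; R4 needs "it carries flag F1"; R31 needs "it is in state S" — none of these are established.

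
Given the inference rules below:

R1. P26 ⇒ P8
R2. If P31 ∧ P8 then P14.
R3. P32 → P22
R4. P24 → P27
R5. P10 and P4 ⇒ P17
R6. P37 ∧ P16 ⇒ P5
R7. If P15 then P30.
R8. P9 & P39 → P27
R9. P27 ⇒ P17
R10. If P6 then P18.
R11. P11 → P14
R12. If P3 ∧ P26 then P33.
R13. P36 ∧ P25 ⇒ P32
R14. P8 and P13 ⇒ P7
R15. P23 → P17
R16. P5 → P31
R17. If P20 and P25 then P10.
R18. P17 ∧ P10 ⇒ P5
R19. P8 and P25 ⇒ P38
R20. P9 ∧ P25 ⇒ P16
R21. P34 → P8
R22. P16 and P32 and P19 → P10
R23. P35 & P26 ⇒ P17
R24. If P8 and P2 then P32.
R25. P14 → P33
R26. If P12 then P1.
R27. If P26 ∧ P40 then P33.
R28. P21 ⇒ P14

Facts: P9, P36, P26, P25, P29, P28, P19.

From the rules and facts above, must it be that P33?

Forward chaining from the given facts derives: P8, P32, P38, P16, P10, P22.
Rules concluding P33: R12 needs P3; R25 needs P14; R27 needs P40 — none of these are established.

No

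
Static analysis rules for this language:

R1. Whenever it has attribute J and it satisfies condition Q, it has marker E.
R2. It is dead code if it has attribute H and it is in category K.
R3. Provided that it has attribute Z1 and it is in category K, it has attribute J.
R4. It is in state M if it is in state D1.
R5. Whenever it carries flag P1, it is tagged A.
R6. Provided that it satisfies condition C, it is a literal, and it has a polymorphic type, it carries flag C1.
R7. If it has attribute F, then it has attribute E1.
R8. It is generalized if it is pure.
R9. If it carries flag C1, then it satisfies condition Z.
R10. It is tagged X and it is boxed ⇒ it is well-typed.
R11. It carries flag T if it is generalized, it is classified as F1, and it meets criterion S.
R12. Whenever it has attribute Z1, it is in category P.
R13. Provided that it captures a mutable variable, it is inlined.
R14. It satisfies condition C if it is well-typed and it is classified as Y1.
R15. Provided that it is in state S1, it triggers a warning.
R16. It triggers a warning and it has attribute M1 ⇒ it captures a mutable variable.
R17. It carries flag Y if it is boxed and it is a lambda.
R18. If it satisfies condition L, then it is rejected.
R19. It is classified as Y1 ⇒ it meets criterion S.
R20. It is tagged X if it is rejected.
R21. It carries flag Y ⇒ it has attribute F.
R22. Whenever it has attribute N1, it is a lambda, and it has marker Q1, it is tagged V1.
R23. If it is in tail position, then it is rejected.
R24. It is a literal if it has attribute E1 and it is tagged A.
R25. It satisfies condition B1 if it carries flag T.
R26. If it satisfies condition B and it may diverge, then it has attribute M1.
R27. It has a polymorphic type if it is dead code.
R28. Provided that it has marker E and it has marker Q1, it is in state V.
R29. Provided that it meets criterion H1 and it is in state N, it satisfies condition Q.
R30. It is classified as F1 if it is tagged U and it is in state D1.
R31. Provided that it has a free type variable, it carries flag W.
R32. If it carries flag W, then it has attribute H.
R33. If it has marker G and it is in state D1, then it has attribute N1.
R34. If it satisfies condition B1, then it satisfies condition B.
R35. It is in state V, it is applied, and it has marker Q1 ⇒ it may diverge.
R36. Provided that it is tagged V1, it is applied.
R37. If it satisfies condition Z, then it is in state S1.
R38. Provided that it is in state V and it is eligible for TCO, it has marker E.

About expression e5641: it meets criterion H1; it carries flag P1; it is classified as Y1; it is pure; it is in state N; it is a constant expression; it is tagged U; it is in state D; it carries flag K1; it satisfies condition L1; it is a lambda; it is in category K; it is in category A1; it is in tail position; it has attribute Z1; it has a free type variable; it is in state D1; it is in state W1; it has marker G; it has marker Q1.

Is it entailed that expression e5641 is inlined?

No

Forward chaining from the given facts derives: has attribute J, is in state M, is tagged A, is generalized, is in category P, meets criterion S, is rejected, satisfies condition Q, is classified as F1, carries flag W, has attribute H, has attribute N1, has marker E, is dead code, carries flag T, is tagged X, is tagged V1, satisfies condition B1, has a polymorphic type, is in state V, satisfies condition B, is applied, may diverge, has attribute M1.
The only rule concluding "it is inlined" is R13, which needs "it captures a mutable variable"; that is never established.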